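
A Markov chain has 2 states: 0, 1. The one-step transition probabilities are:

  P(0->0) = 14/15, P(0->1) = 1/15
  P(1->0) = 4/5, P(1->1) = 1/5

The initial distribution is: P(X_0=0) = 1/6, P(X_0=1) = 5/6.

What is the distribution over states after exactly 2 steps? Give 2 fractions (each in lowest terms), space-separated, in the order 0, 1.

Answer: 614/675 61/675

Derivation:
Propagating the distribution step by step (d_{t+1} = d_t * P):
d_0 = (0=1/6, 1=5/6)
  d_1[0] = 1/6*14/15 + 5/6*4/5 = 37/45
  d_1[1] = 1/6*1/15 + 5/6*1/5 = 8/45
d_1 = (0=37/45, 1=8/45)
  d_2[0] = 37/45*14/15 + 8/45*4/5 = 614/675
  d_2[1] = 37/45*1/15 + 8/45*1/5 = 61/675
d_2 = (0=614/675, 1=61/675)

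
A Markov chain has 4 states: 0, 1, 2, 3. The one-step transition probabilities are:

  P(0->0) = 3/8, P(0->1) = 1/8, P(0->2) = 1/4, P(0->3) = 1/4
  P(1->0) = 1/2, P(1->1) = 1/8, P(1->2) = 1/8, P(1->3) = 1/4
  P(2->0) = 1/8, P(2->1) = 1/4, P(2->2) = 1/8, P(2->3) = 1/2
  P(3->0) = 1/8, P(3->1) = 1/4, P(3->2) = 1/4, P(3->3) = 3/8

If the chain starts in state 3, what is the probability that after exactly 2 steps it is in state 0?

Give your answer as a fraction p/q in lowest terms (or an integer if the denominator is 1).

Computing P^2 by repeated multiplication:
P^1 =
  0: [3/8, 1/8, 1/4, 1/4]
  1: [1/2, 1/8, 1/8, 1/4]
  2: [1/8, 1/4, 1/8, 1/2]
  3: [1/8, 1/4, 1/4, 3/8]
P^2 =
  0: [17/64, 3/16, 13/64, 11/32]
  1: [19/64, 11/64, 7/32, 5/16]
  2: [1/4, 13/64, 13/64, 11/32]
  3: [1/4, 13/64, 3/16, 23/64]

(P^2)[3 -> 0] = 1/4

Answer: 1/4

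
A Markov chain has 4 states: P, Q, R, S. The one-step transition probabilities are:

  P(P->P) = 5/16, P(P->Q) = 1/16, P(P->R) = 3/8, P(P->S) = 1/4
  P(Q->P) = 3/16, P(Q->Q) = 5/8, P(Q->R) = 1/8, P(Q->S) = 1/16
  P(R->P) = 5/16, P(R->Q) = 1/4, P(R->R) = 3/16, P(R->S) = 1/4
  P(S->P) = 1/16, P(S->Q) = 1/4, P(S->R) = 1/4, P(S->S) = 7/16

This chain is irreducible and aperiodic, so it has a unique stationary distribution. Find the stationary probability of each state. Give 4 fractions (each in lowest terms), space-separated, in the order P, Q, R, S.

Answer: 217/1019 685/2038 225/1019 469/2038

Derivation:
The stationary distribution satisfies pi = pi * P, i.e.:
  pi_P = 5/16*pi_P + 3/16*pi_Q + 5/16*pi_R + 1/16*pi_S
  pi_Q = 1/16*pi_P + 5/8*pi_Q + 1/4*pi_R + 1/4*pi_S
  pi_R = 3/8*pi_P + 1/8*pi_Q + 3/16*pi_R + 1/4*pi_S
  pi_S = 1/4*pi_P + 1/16*pi_Q + 1/4*pi_R + 7/16*pi_S
with normalization: pi_P + pi_Q + pi_R + pi_S = 1.

Using the first 3 balance equations plus normalization, the linear system A*pi = b is:
  [-11/16, 3/16, 5/16, 1/16] . pi = 0
  [1/16, -3/8, 1/4, 1/4] . pi = 0
  [3/8, 1/8, -13/16, 1/4] . pi = 0
  [1, 1, 1, 1] . pi = 1

Solving yields:
  pi_P = 217/1019
  pi_Q = 685/2038
  pi_R = 225/1019
  pi_S = 469/2038

Verification (pi * P):
  217/1019*5/16 + 685/2038*3/16 + 225/1019*5/16 + 469/2038*1/16 = 217/1019 = pi_P  (ok)
  217/1019*1/16 + 685/2038*5/8 + 225/1019*1/4 + 469/2038*1/4 = 685/2038 = pi_Q  (ok)
  217/1019*3/8 + 685/2038*1/8 + 225/1019*3/16 + 469/2038*1/4 = 225/1019 = pi_R  (ok)
  217/1019*1/4 + 685/2038*1/16 + 225/1019*1/4 + 469/2038*7/16 = 469/2038 = pi_S  (ok)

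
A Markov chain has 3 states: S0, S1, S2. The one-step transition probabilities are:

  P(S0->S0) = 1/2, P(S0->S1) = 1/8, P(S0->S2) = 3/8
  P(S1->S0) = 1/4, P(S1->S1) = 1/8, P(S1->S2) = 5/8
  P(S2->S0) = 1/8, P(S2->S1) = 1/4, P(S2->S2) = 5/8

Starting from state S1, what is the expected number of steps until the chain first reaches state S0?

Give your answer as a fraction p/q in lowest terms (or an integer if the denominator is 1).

Answer: 64/11

Derivation:
Let h_i = expected steps to first reach S0 from state i.
Boundary: h_S0 = 0.
First-step equations for the other states:
  h_S1 = 1 + 1/4*h_S0 + 1/8*h_S1 + 5/8*h_S2
  h_S2 = 1 + 1/8*h_S0 + 1/4*h_S1 + 5/8*h_S2

Substituting h_S0 = 0 and rearranging gives the linear system (I - Q) h = 1:
  [7/8, -5/8] . (h_S1, h_S2) = 1
  [-1/4, 3/8] . (h_S1, h_S2) = 1

Solving yields:
  h_S1 = 64/11
  h_S2 = 72/11

Starting state is S1, so the expected hitting time is h_S1 = 64/11.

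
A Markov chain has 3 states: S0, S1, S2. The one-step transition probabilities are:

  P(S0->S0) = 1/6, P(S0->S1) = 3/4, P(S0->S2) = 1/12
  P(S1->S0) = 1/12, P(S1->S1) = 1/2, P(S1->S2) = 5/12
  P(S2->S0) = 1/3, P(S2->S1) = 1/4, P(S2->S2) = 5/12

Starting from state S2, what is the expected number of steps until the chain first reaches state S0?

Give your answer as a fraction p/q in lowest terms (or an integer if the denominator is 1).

Let h_i = expected steps to first reach S0 from state i.
Boundary: h_S0 = 0.
First-step equations for the other states:
  h_S1 = 1 + 1/12*h_S0 + 1/2*h_S1 + 5/12*h_S2
  h_S2 = 1 + 1/3*h_S0 + 1/4*h_S1 + 5/12*h_S2

Substituting h_S0 = 0 and rearranging gives the linear system (I - Q) h = 1:
  [1/2, -5/12] . (h_S1, h_S2) = 1
  [-1/4, 7/12] . (h_S1, h_S2) = 1

Solving yields:
  h_S1 = 16/3
  h_S2 = 4

Starting state is S2, so the expected hitting time is h_S2 = 4.

Answer: 4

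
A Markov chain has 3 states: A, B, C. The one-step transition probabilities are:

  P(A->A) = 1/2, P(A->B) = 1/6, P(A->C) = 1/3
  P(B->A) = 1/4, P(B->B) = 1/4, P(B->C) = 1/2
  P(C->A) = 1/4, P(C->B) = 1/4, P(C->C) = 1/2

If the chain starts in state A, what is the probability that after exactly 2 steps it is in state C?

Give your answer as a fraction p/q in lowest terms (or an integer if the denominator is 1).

Answer: 5/12

Derivation:
Computing P^2 by repeated multiplication:
P^1 =
  A: [1/2, 1/6, 1/3]
  B: [1/4, 1/4, 1/2]
  C: [1/4, 1/4, 1/2]
P^2 =
  A: [3/8, 5/24, 5/12]
  B: [5/16, 11/48, 11/24]
  C: [5/16, 11/48, 11/24]

(P^2)[A -> C] = 5/12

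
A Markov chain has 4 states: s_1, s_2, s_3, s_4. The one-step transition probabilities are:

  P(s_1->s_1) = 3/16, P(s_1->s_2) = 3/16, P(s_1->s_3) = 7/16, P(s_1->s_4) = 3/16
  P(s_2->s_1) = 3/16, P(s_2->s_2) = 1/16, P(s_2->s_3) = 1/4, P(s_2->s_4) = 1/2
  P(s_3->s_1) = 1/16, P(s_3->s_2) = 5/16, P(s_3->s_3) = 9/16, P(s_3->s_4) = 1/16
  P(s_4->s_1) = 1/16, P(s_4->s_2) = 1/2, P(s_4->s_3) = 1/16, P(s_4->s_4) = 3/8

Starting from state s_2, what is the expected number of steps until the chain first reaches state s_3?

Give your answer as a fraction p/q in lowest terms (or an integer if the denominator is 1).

Let h_i = expected steps to first reach s_3 from state i.
Boundary: h_s_3 = 0.
First-step equations for the other states:
  h_s_1 = 1 + 3/16*h_s_1 + 3/16*h_s_2 + 7/16*h_s_3 + 3/16*h_s_4
  h_s_2 = 1 + 3/16*h_s_1 + 1/16*h_s_2 + 1/4*h_s_3 + 1/2*h_s_4
  h_s_4 = 1 + 1/16*h_s_1 + 1/2*h_s_2 + 1/16*h_s_3 + 3/8*h_s_4

Substituting h_s_3 = 0 and rearranging gives the linear system (I - Q) h = 1:
  [13/16, -3/16, -3/16] . (h_s_1, h_s_2, h_s_4) = 1
  [-3/16, 15/16, -1/2] . (h_s_1, h_s_2, h_s_4) = 1
  [-1/16, -1/2, 5/8] . (h_s_1, h_s_2, h_s_4) = 1

Solving yields:
  h_s_1 = 3344/887
  h_s_2 = 4448/887
  h_s_4 = 5312/887

Starting state is s_2, so the expected hitting time is h_s_2 = 4448/887.

Answer: 4448/887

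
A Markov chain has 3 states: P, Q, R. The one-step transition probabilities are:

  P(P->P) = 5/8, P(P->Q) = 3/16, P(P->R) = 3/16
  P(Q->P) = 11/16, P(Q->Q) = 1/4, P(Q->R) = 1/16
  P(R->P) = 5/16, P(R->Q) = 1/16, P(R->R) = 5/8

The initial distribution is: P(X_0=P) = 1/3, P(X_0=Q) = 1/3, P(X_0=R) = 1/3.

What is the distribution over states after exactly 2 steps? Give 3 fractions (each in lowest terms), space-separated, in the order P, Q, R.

Answer: 209/384 31/192 113/384

Derivation:
Propagating the distribution step by step (d_{t+1} = d_t * P):
d_0 = (P=1/3, Q=1/3, R=1/3)
  d_1[P] = 1/3*5/8 + 1/3*11/16 + 1/3*5/16 = 13/24
  d_1[Q] = 1/3*3/16 + 1/3*1/4 + 1/3*1/16 = 1/6
  d_1[R] = 1/3*3/16 + 1/3*1/16 + 1/3*5/8 = 7/24
d_1 = (P=13/24, Q=1/6, R=7/24)
  d_2[P] = 13/24*5/8 + 1/6*11/16 + 7/24*5/16 = 209/384
  d_2[Q] = 13/24*3/16 + 1/6*1/4 + 7/24*1/16 = 31/192
  d_2[R] = 13/24*3/16 + 1/6*1/16 + 7/24*5/8 = 113/384
d_2 = (P=209/384, Q=31/192, R=113/384)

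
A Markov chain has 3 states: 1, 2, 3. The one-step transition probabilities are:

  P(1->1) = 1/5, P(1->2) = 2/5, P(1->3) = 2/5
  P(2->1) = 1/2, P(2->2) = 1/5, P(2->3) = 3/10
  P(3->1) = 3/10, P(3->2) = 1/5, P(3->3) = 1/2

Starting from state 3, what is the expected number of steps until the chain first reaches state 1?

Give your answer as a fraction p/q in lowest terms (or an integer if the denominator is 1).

Answer: 50/17

Derivation:
Let h_i = expected steps to first reach 1 from state i.
Boundary: h_1 = 0.
First-step equations for the other states:
  h_2 = 1 + 1/2*h_1 + 1/5*h_2 + 3/10*h_3
  h_3 = 1 + 3/10*h_1 + 1/5*h_2 + 1/2*h_3

Substituting h_1 = 0 and rearranging gives the linear system (I - Q) h = 1:
  [4/5, -3/10] . (h_2, h_3) = 1
  [-1/5, 1/2] . (h_2, h_3) = 1

Solving yields:
  h_2 = 40/17
  h_3 = 50/17

Starting state is 3, so the expected hitting time is h_3 = 50/17.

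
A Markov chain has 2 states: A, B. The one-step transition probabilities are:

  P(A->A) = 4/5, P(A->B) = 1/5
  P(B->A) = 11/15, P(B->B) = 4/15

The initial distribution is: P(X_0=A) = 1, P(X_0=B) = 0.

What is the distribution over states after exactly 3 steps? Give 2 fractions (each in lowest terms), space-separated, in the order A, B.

Answer: 884/1125 241/1125

Derivation:
Propagating the distribution step by step (d_{t+1} = d_t * P):
d_0 = (A=1, B=0)
  d_1[A] = 1*4/5 + 0*11/15 = 4/5
  d_1[B] = 1*1/5 + 0*4/15 = 1/5
d_1 = (A=4/5, B=1/5)
  d_2[A] = 4/5*4/5 + 1/5*11/15 = 59/75
  d_2[B] = 4/5*1/5 + 1/5*4/15 = 16/75
d_2 = (A=59/75, B=16/75)
  d_3[A] = 59/75*4/5 + 16/75*11/15 = 884/1125
  d_3[B] = 59/75*1/5 + 16/75*4/15 = 241/1125
d_3 = (A=884/1125, B=241/1125)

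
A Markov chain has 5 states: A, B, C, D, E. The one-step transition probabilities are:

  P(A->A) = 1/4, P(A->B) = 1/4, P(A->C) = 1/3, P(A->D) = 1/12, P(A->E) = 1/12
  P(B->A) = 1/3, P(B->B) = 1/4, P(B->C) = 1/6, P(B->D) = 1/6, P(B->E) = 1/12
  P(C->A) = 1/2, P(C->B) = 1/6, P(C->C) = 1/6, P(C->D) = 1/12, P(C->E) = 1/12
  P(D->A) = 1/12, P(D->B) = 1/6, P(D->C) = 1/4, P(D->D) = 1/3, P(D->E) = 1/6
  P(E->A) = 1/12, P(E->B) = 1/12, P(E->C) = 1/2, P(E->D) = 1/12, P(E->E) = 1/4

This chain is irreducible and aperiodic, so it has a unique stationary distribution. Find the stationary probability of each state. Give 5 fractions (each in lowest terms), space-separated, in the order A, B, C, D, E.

The stationary distribution satisfies pi = pi * P, i.e.:
  pi_A = 1/4*pi_A + 1/3*pi_B + 1/2*pi_C + 1/12*pi_D + 1/12*pi_E
  pi_B = 1/4*pi_A + 1/4*pi_B + 1/6*pi_C + 1/6*pi_D + 1/12*pi_E
  pi_C = 1/3*pi_A + 1/6*pi_B + 1/6*pi_C + 1/4*pi_D + 1/2*pi_E
  pi_D = 1/12*pi_A + 1/6*pi_B + 1/12*pi_C + 1/3*pi_D + 1/12*pi_E
  pi_E = 1/12*pi_A + 1/12*pi_B + 1/12*pi_C + 1/6*pi_D + 1/4*pi_E
with normalization: pi_A + pi_B + pi_C + pi_D + pi_E = 1.

Using the first 4 balance equations plus normalization, the linear system A*pi = b is:
  [-3/4, 1/3, 1/2, 1/12, 1/12] . pi = 0
  [1/4, -3/4, 1/6, 1/6, 1/12] . pi = 0
  [1/3, 1/6, -5/6, 1/4, 1/2] . pi = 0
  [1/12, 1/6, 1/12, -2/3, 1/12] . pi = 0
  [1, 1, 1, 1, 1] . pi = 1

Solving yields:
  pi_A = 4401/15100
  pi_B = 299/1510
  pi_C = 997/3775
  pi_D = 201/1510
  pi_E = 1711/15100

Verification (pi * P):
  4401/15100*1/4 + 299/1510*1/3 + 997/3775*1/2 + 201/1510*1/12 + 1711/15100*1/12 = 4401/15100 = pi_A  (ok)
  4401/15100*1/4 + 299/1510*1/4 + 997/3775*1/6 + 201/1510*1/6 + 1711/15100*1/12 = 299/1510 = pi_B  (ok)
  4401/15100*1/3 + 299/1510*1/6 + 997/3775*1/6 + 201/1510*1/4 + 1711/15100*1/2 = 997/3775 = pi_C  (ok)
  4401/15100*1/12 + 299/1510*1/6 + 997/3775*1/12 + 201/1510*1/3 + 1711/15100*1/12 = 201/1510 = pi_D  (ok)
  4401/15100*1/12 + 299/1510*1/12 + 997/3775*1/12 + 201/1510*1/6 + 1711/15100*1/4 = 1711/15100 = pi_E  (ok)

Answer: 4401/15100 299/1510 997/3775 201/1510 1711/15100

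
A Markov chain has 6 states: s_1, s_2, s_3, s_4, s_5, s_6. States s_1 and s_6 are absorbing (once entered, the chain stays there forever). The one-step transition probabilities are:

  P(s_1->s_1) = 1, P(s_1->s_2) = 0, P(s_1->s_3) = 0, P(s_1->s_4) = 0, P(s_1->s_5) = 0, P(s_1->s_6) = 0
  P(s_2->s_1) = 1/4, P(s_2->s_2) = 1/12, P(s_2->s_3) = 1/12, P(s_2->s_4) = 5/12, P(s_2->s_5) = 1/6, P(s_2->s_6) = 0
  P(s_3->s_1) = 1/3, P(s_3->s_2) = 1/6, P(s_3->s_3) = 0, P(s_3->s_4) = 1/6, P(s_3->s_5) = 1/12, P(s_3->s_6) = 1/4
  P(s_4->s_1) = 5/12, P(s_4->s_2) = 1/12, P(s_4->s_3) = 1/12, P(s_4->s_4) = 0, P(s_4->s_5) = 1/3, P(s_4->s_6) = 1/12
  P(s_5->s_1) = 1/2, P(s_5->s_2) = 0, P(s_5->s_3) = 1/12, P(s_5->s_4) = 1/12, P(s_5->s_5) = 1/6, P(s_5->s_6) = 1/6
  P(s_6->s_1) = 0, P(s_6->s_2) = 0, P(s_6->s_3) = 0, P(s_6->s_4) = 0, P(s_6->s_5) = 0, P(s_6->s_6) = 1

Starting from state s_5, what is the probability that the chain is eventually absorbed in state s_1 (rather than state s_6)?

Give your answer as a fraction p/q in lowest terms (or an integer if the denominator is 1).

Let a_i = P(absorbed in s_1 | start in state i).
Boundary conditions: a_s_1 = 1, a_s_6 = 0.
For each transient state i, a_i = sum_j P(i->j) * a_j:
  a_s_2 = 1/4*a_s_1 + 1/12*a_s_2 + 1/12*a_s_3 + 5/12*a_s_4 + 1/6*a_s_5 + 0*a_s_6
  a_s_3 = 1/3*a_s_1 + 1/6*a_s_2 + 0*a_s_3 + 1/6*a_s_4 + 1/12*a_s_5 + 1/4*a_s_6
  a_s_4 = 5/12*a_s_1 + 1/12*a_s_2 + 1/12*a_s_3 + 0*a_s_4 + 1/3*a_s_5 + 1/12*a_s_6
  a_s_5 = 1/2*a_s_1 + 0*a_s_2 + 1/12*a_s_3 + 1/12*a_s_4 + 1/6*a_s_5 + 1/6*a_s_6

Substituting a_s_1 = 1 and a_s_6 = 0, rearrange to (I - Q) a = r where r[i] = P(i -> s_1):
  [11/12, -1/12, -5/12, -1/6] . (a_s_2, a_s_3, a_s_4, a_s_5) = 1/4
  [-1/6, 1, -1/6, -1/12] . (a_s_2, a_s_3, a_s_4, a_s_5) = 1/3
  [-1/12, -1/12, 1, -1/3] . (a_s_2, a_s_3, a_s_4, a_s_5) = 5/12
  [0, -1/12, -1/12, 5/6] . (a_s_2, a_s_3, a_s_4, a_s_5) = 1/2

Solving yields:
  a_s_2 = 11415/13793
  a_s_3 = 9172/13793
  a_s_4 = 10890/13793
  a_s_5 = 10282/13793

Starting state is s_5, so the absorption probability is a_s_5 = 10282/13793.

Answer: 10282/13793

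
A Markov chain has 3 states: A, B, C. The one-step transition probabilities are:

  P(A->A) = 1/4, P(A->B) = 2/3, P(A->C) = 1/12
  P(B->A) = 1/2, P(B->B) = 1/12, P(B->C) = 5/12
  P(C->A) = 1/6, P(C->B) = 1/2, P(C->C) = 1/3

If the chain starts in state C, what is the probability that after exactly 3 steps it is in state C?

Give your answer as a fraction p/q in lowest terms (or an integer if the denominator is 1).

Answer: 59/216

Derivation:
Computing P^3 by repeated multiplication:
P^1 =
  A: [1/4, 2/3, 1/12]
  B: [1/2, 1/12, 5/12]
  C: [1/6, 1/2, 1/3]
P^2 =
  A: [59/144, 19/72, 47/144]
  B: [17/72, 79/144, 31/144]
  C: [25/72, 23/72, 1/3]
P^3 =
  A: [499/1728, 11/24, 437/1728]
  B: [319/864, 179/576, 553/1728]
  C: [29/96, 367/864, 59/216]

(P^3)[C -> C] = 59/216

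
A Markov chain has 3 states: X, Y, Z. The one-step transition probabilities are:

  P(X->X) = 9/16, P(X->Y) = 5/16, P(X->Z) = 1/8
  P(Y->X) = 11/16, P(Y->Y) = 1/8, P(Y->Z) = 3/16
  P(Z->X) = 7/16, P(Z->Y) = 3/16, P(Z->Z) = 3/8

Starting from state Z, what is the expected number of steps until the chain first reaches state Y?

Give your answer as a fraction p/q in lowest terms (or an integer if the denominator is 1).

Let h_i = expected steps to first reach Y from state i.
Boundary: h_Y = 0.
First-step equations for the other states:
  h_X = 1 + 9/16*h_X + 5/16*h_Y + 1/8*h_Z
  h_Z = 1 + 7/16*h_X + 3/16*h_Y + 3/8*h_Z

Substituting h_Y = 0 and rearranging gives the linear system (I - Q) h = 1:
  [7/16, -1/8] . (h_X, h_Z) = 1
  [-7/16, 5/8] . (h_X, h_Z) = 1

Solving yields:
  h_X = 24/7
  h_Z = 4

Starting state is Z, so the expected hitting time is h_Z = 4.

Answer: 4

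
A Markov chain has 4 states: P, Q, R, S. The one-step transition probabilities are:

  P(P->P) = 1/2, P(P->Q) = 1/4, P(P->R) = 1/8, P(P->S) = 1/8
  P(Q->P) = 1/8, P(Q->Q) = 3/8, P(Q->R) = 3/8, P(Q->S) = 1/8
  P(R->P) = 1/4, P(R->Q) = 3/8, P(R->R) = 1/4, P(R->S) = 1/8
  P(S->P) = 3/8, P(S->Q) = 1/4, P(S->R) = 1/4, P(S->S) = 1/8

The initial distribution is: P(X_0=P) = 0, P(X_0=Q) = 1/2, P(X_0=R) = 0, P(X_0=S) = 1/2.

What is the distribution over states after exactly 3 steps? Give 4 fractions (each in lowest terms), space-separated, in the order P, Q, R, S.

Propagating the distribution step by step (d_{t+1} = d_t * P):
d_0 = (P=0, Q=1/2, R=0, S=1/2)
  d_1[P] = 0*1/2 + 1/2*1/8 + 0*1/4 + 1/2*3/8 = 1/4
  d_1[Q] = 0*1/4 + 1/2*3/8 + 0*3/8 + 1/2*1/4 = 5/16
  d_1[R] = 0*1/8 + 1/2*3/8 + 0*1/4 + 1/2*1/4 = 5/16
  d_1[S] = 0*1/8 + 1/2*1/8 + 0*1/8 + 1/2*1/8 = 1/8
d_1 = (P=1/4, Q=5/16, R=5/16, S=1/8)
  d_2[P] = 1/4*1/2 + 5/16*1/8 + 5/16*1/4 + 1/8*3/8 = 37/128
  d_2[Q] = 1/4*1/4 + 5/16*3/8 + 5/16*3/8 + 1/8*1/4 = 21/64
  d_2[R] = 1/4*1/8 + 5/16*3/8 + 5/16*1/4 + 1/8*1/4 = 33/128
  d_2[S] = 1/4*1/8 + 5/16*1/8 + 5/16*1/8 + 1/8*1/8 = 1/8
d_2 = (P=37/128, Q=21/64, R=33/128, S=1/8)
  d_3[P] = 37/128*1/2 + 21/64*1/8 + 33/128*1/4 + 1/8*3/8 = 19/64
  d_3[Q] = 37/128*1/4 + 21/64*3/8 + 33/128*3/8 + 1/8*1/4 = 331/1024
  d_3[R] = 37/128*1/8 + 21/64*3/8 + 33/128*1/4 + 1/8*1/4 = 261/1024
  d_3[S] = 37/128*1/8 + 21/64*1/8 + 33/128*1/8 + 1/8*1/8 = 1/8
d_3 = (P=19/64, Q=331/1024, R=261/1024, S=1/8)

Answer: 19/64 331/1024 261/1024 1/8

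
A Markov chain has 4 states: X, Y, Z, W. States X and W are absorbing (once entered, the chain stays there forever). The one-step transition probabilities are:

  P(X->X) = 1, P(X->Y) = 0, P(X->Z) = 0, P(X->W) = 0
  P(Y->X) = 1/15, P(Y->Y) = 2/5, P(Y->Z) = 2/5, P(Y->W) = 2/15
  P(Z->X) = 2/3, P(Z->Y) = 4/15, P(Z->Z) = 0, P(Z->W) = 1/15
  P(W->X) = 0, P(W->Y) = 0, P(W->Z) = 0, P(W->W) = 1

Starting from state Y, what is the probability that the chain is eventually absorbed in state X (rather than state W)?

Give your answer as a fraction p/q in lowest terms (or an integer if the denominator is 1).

Answer: 25/37

Derivation:
Let a_i = P(absorbed in X | start in state i).
Boundary conditions: a_X = 1, a_W = 0.
For each transient state i, a_i = sum_j P(i->j) * a_j:
  a_Y = 1/15*a_X + 2/5*a_Y + 2/5*a_Z + 2/15*a_W
  a_Z = 2/3*a_X + 4/15*a_Y + 0*a_Z + 1/15*a_W

Substituting a_X = 1 and a_W = 0, rearrange to (I - Q) a = r where r[i] = P(i -> X):
  [3/5, -2/5] . (a_Y, a_Z) = 1/15
  [-4/15, 1] . (a_Y, a_Z) = 2/3

Solving yields:
  a_Y = 25/37
  a_Z = 94/111

Starting state is Y, so the absorption probability is a_Y = 25/37.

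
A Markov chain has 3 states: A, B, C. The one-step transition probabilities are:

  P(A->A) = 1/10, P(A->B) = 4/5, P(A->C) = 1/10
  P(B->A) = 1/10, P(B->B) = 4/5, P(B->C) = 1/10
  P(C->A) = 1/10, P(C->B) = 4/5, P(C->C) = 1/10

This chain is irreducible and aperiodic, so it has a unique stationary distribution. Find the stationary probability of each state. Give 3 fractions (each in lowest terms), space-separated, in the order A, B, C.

Answer: 1/10 4/5 1/10

Derivation:
The stationary distribution satisfies pi = pi * P, i.e.:
  pi_A = 1/10*pi_A + 1/10*pi_B + 1/10*pi_C
  pi_B = 4/5*pi_A + 4/5*pi_B + 4/5*pi_C
  pi_C = 1/10*pi_A + 1/10*pi_B + 1/10*pi_C
with normalization: pi_A + pi_B + pi_C = 1.

Using the first 2 balance equations plus normalization, the linear system A*pi = b is:
  [-9/10, 1/10, 1/10] . pi = 0
  [4/5, -1/5, 4/5] . pi = 0
  [1, 1, 1] . pi = 1

Solving yields:
  pi_A = 1/10
  pi_B = 4/5
  pi_C = 1/10

Verification (pi * P):
  1/10*1/10 + 4/5*1/10 + 1/10*1/10 = 1/10 = pi_A  (ok)
  1/10*4/5 + 4/5*4/5 + 1/10*4/5 = 4/5 = pi_B  (ok)
  1/10*1/10 + 4/5*1/10 + 1/10*1/10 = 1/10 = pi_C  (ok)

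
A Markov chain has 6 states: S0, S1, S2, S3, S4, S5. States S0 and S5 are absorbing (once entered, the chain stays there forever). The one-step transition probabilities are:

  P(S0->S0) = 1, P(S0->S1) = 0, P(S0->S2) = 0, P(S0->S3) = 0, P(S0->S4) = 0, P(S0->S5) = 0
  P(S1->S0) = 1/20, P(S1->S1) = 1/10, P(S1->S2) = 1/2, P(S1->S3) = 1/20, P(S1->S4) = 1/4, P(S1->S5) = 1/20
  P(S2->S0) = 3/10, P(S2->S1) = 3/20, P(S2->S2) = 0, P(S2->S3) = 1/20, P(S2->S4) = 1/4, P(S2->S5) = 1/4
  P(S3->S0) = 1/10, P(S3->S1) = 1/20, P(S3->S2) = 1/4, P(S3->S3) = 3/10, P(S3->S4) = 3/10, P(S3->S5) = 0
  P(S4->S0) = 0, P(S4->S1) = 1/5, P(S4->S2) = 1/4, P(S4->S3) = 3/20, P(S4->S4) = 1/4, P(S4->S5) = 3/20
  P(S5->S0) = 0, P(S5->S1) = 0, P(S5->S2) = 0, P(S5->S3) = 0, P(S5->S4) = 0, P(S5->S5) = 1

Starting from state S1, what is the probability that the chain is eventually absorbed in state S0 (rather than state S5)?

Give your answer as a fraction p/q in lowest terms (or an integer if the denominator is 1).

Answer: 283/603

Derivation:
Let a_i = P(absorbed in S0 | start in state i).
Boundary conditions: a_S0 = 1, a_S5 = 0.
For each transient state i, a_i = sum_j P(i->j) * a_j:
  a_S1 = 1/20*a_S0 + 1/10*a_S1 + 1/2*a_S2 + 1/20*a_S3 + 1/4*a_S4 + 1/20*a_S5
  a_S2 = 3/10*a_S0 + 3/20*a_S1 + 0*a_S2 + 1/20*a_S3 + 1/4*a_S4 + 1/4*a_S5
  a_S3 = 1/10*a_S0 + 1/20*a_S1 + 1/4*a_S2 + 3/10*a_S3 + 3/10*a_S4 + 0*a_S5
  a_S4 = 0*a_S0 + 1/5*a_S1 + 1/4*a_S2 + 3/20*a_S3 + 1/4*a_S4 + 3/20*a_S5

Substituting a_S0 = 1 and a_S5 = 0, rearrange to (I - Q) a = r where r[i] = P(i -> S0):
  [9/10, -1/2, -1/20, -1/4] . (a_S1, a_S2, a_S3, a_S4) = 1/20
  [-3/20, 1, -1/20, -1/4] . (a_S1, a_S2, a_S3, a_S4) = 3/10
  [-1/20, -1/4, 7/10, -3/10] . (a_S1, a_S2, a_S3, a_S4) = 1/10
  [-1/5, -1/4, -3/20, 3/4] . (a_S1, a_S2, a_S3, a_S4) = 0

Solving yields:
  a_S1 = 283/603
  a_S2 = 1493/3015
  a_S3 = 35/67
  a_S4 = 238/603

Starting state is S1, so the absorption probability is a_S1 = 283/603.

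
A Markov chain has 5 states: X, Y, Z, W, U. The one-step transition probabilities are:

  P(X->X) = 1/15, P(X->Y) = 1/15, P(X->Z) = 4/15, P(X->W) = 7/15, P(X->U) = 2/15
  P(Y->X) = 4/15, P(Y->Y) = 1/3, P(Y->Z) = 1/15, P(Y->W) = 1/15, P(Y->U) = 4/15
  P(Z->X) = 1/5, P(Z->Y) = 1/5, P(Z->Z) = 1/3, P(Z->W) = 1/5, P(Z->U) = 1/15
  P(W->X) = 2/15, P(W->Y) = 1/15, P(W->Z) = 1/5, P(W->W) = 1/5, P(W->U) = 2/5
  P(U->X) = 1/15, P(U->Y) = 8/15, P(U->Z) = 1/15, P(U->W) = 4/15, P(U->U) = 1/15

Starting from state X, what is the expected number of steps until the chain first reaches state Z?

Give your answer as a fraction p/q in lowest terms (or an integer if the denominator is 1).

Let h_i = expected steps to first reach Z from state i.
Boundary: h_Z = 0.
First-step equations for the other states:
  h_X = 1 + 1/15*h_X + 1/15*h_Y + 4/15*h_Z + 7/15*h_W + 2/15*h_U
  h_Y = 1 + 4/15*h_X + 1/3*h_Y + 1/15*h_Z + 1/15*h_W + 4/15*h_U
  h_W = 1 + 2/15*h_X + 1/15*h_Y + 1/5*h_Z + 1/5*h_W + 2/5*h_U
  h_U = 1 + 1/15*h_X + 8/15*h_Y + 1/15*h_Z + 4/15*h_W + 1/15*h_U

Substituting h_Z = 0 and rearranging gives the linear system (I - Q) h = 1:
  [14/15, -1/15, -7/15, -2/15] . (h_X, h_Y, h_W, h_U) = 1
  [-4/15, 2/3, -1/15, -4/15] . (h_X, h_Y, h_W, h_U) = 1
  [-2/15, -1/15, 4/5, -2/5] . (h_X, h_Y, h_W, h_U) = 1
  [-1/15, -8/15, -4/15, 14/15] . (h_X, h_Y, h_W, h_U) = 1

Solving yields:
  h_X = 8445/1346
  h_Y = 10665/1346
  h_W = 4695/673
  h_U = 21645/2692

Starting state is X, so the expected hitting time is h_X = 8445/1346.

Answer: 8445/1346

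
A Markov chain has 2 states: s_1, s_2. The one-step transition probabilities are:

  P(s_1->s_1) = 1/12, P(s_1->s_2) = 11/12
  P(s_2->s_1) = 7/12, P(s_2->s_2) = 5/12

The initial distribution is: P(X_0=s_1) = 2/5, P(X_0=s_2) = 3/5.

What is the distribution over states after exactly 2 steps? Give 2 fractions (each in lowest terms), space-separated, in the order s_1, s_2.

Answer: 47/120 73/120

Derivation:
Propagating the distribution step by step (d_{t+1} = d_t * P):
d_0 = (s_1=2/5, s_2=3/5)
  d_1[s_1] = 2/5*1/12 + 3/5*7/12 = 23/60
  d_1[s_2] = 2/5*11/12 + 3/5*5/12 = 37/60
d_1 = (s_1=23/60, s_2=37/60)
  d_2[s_1] = 23/60*1/12 + 37/60*7/12 = 47/120
  d_2[s_2] = 23/60*11/12 + 37/60*5/12 = 73/120
d_2 = (s_1=47/120, s_2=73/120)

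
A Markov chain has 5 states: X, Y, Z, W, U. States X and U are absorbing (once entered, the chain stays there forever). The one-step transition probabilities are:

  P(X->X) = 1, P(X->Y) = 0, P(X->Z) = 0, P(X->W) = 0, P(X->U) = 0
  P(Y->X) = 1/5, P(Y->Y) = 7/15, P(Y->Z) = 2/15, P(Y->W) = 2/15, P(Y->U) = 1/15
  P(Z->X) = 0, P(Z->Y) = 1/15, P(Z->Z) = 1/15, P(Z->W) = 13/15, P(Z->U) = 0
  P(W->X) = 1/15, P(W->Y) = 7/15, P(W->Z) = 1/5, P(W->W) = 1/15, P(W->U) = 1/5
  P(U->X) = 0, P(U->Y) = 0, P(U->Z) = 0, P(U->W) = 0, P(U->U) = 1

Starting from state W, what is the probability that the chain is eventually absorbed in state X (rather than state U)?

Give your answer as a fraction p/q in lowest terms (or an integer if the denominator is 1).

Let a_i = P(absorbed in X | start in state i).
Boundary conditions: a_X = 1, a_U = 0.
For each transient state i, a_i = sum_j P(i->j) * a_j:
  a_Y = 1/5*a_X + 7/15*a_Y + 2/15*a_Z + 2/15*a_W + 1/15*a_U
  a_Z = 0*a_X + 1/15*a_Y + 1/15*a_Z + 13/15*a_W + 0*a_U
  a_W = 1/15*a_X + 7/15*a_Y + 1/5*a_Z + 1/15*a_W + 1/5*a_U

Substituting a_X = 1 and a_U = 0, rearrange to (I - Q) a = r where r[i] = P(i -> X):
  [8/15, -2/15, -2/15] . (a_Y, a_Z, a_W) = 1/5
  [-1/15, 14/15, -13/15] . (a_Y, a_Z, a_W) = 0
  [-7/15, -1/5, 14/15] . (a_Y, a_Z, a_W) = 1/15

Solving yields:
  a_Y = 525/844
  a_Z = 421/844
  a_W = 413/844

Starting state is W, so the absorption probability is a_W = 413/844.

Answer: 413/844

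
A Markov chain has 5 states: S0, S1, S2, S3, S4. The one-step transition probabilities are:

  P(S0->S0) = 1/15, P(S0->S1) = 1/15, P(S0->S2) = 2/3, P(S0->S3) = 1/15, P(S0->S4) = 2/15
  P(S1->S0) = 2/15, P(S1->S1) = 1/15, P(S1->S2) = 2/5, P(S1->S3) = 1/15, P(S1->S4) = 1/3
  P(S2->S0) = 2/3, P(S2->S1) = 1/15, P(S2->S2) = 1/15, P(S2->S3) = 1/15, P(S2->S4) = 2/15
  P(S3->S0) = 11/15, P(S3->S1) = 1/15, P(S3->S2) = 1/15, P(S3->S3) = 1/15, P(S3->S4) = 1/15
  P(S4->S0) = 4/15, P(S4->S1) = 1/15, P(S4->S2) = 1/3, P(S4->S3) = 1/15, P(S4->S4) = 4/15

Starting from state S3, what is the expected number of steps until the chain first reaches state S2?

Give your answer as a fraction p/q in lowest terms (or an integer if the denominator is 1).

Answer: 4605/1621

Derivation:
Let h_i = expected steps to first reach S2 from state i.
Boundary: h_S2 = 0.
First-step equations for the other states:
  h_S0 = 1 + 1/15*h_S0 + 1/15*h_S1 + 2/3*h_S2 + 1/15*h_S3 + 2/15*h_S4
  h_S1 = 1 + 2/15*h_S0 + 1/15*h_S1 + 2/5*h_S2 + 1/15*h_S3 + 1/3*h_S4
  h_S3 = 1 + 11/15*h_S0 + 1/15*h_S1 + 1/15*h_S2 + 1/15*h_S3 + 1/15*h_S4
  h_S4 = 1 + 4/15*h_S0 + 1/15*h_S1 + 1/3*h_S2 + 1/15*h_S3 + 4/15*h_S4

Substituting h_S2 = 0 and rearranging gives the linear system (I - Q) h = 1:
  [14/15, -1/15, -1/15, -2/15] . (h_S0, h_S1, h_S3, h_S4) = 1
  [-2/15, 14/15, -1/15, -1/3] . (h_S0, h_S1, h_S3, h_S4) = 1
  [-11/15, -1/15, 14/15, -1/15] . (h_S0, h_S1, h_S3, h_S4) = 1
  [-4/15, -1/15, -1/15, 11/15] . (h_S0, h_S1, h_S3, h_S4) = 1

Solving yields:
  h_S0 = 2925/1621
  h_S1 = 3930/1621
  h_S3 = 4605/1621
  h_S4 = 4050/1621

Starting state is S3, so the expected hitting time is h_S3 = 4605/1621.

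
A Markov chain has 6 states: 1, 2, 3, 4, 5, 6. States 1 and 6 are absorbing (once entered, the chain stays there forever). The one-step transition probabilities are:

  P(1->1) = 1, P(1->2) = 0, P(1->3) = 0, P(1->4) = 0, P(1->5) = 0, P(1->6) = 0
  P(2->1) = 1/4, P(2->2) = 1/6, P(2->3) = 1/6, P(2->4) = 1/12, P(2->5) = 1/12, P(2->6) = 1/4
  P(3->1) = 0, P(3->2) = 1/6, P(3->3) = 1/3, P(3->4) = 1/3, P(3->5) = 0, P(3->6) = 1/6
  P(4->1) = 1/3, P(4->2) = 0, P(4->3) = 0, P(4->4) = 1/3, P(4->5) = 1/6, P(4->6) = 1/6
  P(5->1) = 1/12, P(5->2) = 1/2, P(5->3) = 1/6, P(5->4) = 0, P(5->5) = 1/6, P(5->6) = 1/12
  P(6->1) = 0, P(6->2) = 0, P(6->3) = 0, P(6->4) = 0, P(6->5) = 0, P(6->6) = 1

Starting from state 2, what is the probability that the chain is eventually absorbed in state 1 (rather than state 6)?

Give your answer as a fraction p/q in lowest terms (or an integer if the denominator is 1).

Let a_i = P(absorbed in 1 | start in state i).
Boundary conditions: a_1 = 1, a_6 = 0.
For each transient state i, a_i = sum_j P(i->j) * a_j:
  a_2 = 1/4*a_1 + 1/6*a_2 + 1/6*a_3 + 1/12*a_4 + 1/12*a_5 + 1/4*a_6
  a_3 = 0*a_1 + 1/6*a_2 + 1/3*a_3 + 1/3*a_4 + 0*a_5 + 1/6*a_6
  a_4 = 1/3*a_1 + 0*a_2 + 0*a_3 + 1/3*a_4 + 1/6*a_5 + 1/6*a_6
  a_5 = 1/12*a_1 + 1/2*a_2 + 1/6*a_3 + 0*a_4 + 1/6*a_5 + 1/12*a_6

Substituting a_1 = 1 and a_6 = 0, rearrange to (I - Q) a = r where r[i] = P(i -> 1):
  [5/6, -1/6, -1/12, -1/12] . (a_2, a_3, a_4, a_5) = 1/4
  [-1/6, 2/3, -1/3, 0] . (a_2, a_3, a_4, a_5) = 0
  [0, 0, 2/3, -1/6] . (a_2, a_3, a_4, a_5) = 1/3
  [-1/2, -1/6, 0, 5/6] . (a_2, a_3, a_4, a_5) = 1/12

Solving yields:
  a_2 = 110/221
  a_3 = 577/1326
  a_4 = 412/663
  a_5 = 322/663

Starting state is 2, so the absorption probability is a_2 = 110/221.

Answer: 110/221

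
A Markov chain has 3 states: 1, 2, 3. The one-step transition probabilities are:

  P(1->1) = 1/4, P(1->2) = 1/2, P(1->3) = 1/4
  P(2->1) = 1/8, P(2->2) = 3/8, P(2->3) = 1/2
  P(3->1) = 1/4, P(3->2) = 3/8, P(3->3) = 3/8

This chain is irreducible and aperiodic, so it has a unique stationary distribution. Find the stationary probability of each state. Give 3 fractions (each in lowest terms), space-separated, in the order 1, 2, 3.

Answer: 1/5 2/5 2/5

Derivation:
The stationary distribution satisfies pi = pi * P, i.e.:
  pi_1 = 1/4*pi_1 + 1/8*pi_2 + 1/4*pi_3
  pi_2 = 1/2*pi_1 + 3/8*pi_2 + 3/8*pi_3
  pi_3 = 1/4*pi_1 + 1/2*pi_2 + 3/8*pi_3
with normalization: pi_1 + pi_2 + pi_3 = 1.

Using the first 2 balance equations plus normalization, the linear system A*pi = b is:
  [-3/4, 1/8, 1/4] . pi = 0
  [1/2, -5/8, 3/8] . pi = 0
  [1, 1, 1] . pi = 1

Solving yields:
  pi_1 = 1/5
  pi_2 = 2/5
  pi_3 = 2/5

Verification (pi * P):
  1/5*1/4 + 2/5*1/8 + 2/5*1/4 = 1/5 = pi_1  (ok)
  1/5*1/2 + 2/5*3/8 + 2/5*3/8 = 2/5 = pi_2  (ok)
  1/5*1/4 + 2/5*1/2 + 2/5*3/8 = 2/5 = pi_3  (ok)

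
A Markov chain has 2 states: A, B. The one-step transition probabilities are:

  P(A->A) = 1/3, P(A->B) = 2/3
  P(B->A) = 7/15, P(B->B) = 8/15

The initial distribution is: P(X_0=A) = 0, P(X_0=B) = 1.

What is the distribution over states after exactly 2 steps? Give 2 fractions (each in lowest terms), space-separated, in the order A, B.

Propagating the distribution step by step (d_{t+1} = d_t * P):
d_0 = (A=0, B=1)
  d_1[A] = 0*1/3 + 1*7/15 = 7/15
  d_1[B] = 0*2/3 + 1*8/15 = 8/15
d_1 = (A=7/15, B=8/15)
  d_2[A] = 7/15*1/3 + 8/15*7/15 = 91/225
  d_2[B] = 7/15*2/3 + 8/15*8/15 = 134/225
d_2 = (A=91/225, B=134/225)

Answer: 91/225 134/225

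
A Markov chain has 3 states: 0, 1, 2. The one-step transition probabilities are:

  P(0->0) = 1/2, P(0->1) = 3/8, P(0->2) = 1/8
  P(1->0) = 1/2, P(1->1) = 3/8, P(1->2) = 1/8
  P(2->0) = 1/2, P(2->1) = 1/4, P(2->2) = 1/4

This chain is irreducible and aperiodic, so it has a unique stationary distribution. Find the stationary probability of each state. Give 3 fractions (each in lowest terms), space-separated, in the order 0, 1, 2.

Answer: 1/2 5/14 1/7

Derivation:
The stationary distribution satisfies pi = pi * P, i.e.:
  pi_0 = 1/2*pi_0 + 1/2*pi_1 + 1/2*pi_2
  pi_1 = 3/8*pi_0 + 3/8*pi_1 + 1/4*pi_2
  pi_2 = 1/8*pi_0 + 1/8*pi_1 + 1/4*pi_2
with normalization: pi_0 + pi_1 + pi_2 = 1.

Using the first 2 balance equations plus normalization, the linear system A*pi = b is:
  [-1/2, 1/2, 1/2] . pi = 0
  [3/8, -5/8, 1/4] . pi = 0
  [1, 1, 1] . pi = 1

Solving yields:
  pi_0 = 1/2
  pi_1 = 5/14
  pi_2 = 1/7

Verification (pi * P):
  1/2*1/2 + 5/14*1/2 + 1/7*1/2 = 1/2 = pi_0  (ok)
  1/2*3/8 + 5/14*3/8 + 1/7*1/4 = 5/14 = pi_1  (ok)
  1/2*1/8 + 5/14*1/8 + 1/7*1/4 = 1/7 = pi_2  (ok)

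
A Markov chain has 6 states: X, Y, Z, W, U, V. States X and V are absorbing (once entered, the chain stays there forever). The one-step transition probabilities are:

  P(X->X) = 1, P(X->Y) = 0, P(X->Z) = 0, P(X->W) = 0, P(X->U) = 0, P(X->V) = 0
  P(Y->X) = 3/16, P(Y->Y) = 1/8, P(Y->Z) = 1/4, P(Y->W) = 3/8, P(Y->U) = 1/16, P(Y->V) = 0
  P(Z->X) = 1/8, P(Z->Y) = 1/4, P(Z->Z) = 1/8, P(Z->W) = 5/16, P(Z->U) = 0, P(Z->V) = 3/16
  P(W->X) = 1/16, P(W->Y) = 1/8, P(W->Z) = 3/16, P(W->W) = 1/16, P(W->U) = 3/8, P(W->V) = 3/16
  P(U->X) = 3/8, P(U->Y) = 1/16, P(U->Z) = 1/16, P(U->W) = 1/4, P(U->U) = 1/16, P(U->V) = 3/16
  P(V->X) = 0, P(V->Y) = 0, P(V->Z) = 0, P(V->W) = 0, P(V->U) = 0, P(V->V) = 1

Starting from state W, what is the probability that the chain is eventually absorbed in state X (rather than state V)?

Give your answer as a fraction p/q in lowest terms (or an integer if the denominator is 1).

Answer: 13240/27217

Derivation:
Let a_i = P(absorbed in X | start in state i).
Boundary conditions: a_X = 1, a_V = 0.
For each transient state i, a_i = sum_j P(i->j) * a_j:
  a_Y = 3/16*a_X + 1/8*a_Y + 1/4*a_Z + 3/8*a_W + 1/16*a_U + 0*a_V
  a_Z = 1/8*a_X + 1/4*a_Y + 1/8*a_Z + 5/16*a_W + 0*a_U + 3/16*a_V
  a_W = 1/16*a_X + 1/8*a_Y + 3/16*a_Z + 1/16*a_W + 3/8*a_U + 3/16*a_V
  a_U = 3/8*a_X + 1/16*a_Y + 1/16*a_Z + 1/4*a_W + 1/16*a_U + 3/16*a_V

Substituting a_X = 1 and a_V = 0, rearrange to (I - Q) a = r where r[i] = P(i -> X):
  [7/8, -1/4, -3/8, -1/16] . (a_Y, a_Z, a_W, a_U) = 3/16
  [-1/4, 7/8, -5/16, 0] . (a_Y, a_Z, a_W, a_U) = 1/8
  [-1/8, -3/16, 15/16, -3/8] . (a_Y, a_Z, a_W, a_U) = 1/16
  [-1/16, -1/16, -1/4, 15/16] . (a_Y, a_Z, a_W, a_U) = 3/8

Solving yields:
  a_Y = 16486/27217
  a_Z = 13327/27217
  a_W = 13240/27217
  a_U = 965/1601

Starting state is W, so the absorption probability is a_W = 13240/27217.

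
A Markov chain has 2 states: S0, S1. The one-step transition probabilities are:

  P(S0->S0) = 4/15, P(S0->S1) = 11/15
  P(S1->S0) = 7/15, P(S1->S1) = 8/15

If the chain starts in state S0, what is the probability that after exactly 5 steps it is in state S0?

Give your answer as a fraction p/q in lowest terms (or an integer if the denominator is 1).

Computing P^5 by repeated multiplication:
P^1 =
  S0: [4/15, 11/15]
  S1: [7/15, 8/15]
P^2 =
  S0: [31/75, 44/75]
  S1: [28/75, 47/75]
P^3 =
  S0: [48/125, 77/125]
  S1: [49/125, 76/125]
P^4 =
  S0: [731/1875, 1144/1875]
  S1: [728/1875, 1147/1875]
P^5 =
  S0: [3644/9375, 5731/9375]
  S1: [3647/9375, 5728/9375]

(P^5)[S0 -> S0] = 3644/9375

Answer: 3644/9375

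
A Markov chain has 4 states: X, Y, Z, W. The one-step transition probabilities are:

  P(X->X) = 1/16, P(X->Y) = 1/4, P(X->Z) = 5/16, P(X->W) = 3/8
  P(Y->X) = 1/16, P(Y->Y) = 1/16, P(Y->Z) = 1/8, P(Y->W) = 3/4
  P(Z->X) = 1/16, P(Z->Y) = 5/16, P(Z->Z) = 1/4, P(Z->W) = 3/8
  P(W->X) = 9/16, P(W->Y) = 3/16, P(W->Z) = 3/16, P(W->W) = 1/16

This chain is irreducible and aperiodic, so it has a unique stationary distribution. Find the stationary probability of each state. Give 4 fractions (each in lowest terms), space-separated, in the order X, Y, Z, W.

The stationary distribution satisfies pi = pi * P, i.e.:
  pi_X = 1/16*pi_X + 1/16*pi_Y + 1/16*pi_Z + 9/16*pi_W
  pi_Y = 1/4*pi_X + 1/16*pi_Y + 5/16*pi_Z + 3/16*pi_W
  pi_Z = 5/16*pi_X + 1/8*pi_Y + 1/4*pi_Z + 3/16*pi_W
  pi_W = 3/8*pi_X + 3/4*pi_Y + 3/8*pi_Z + 1/16*pi_W
with normalization: pi_X + pi_Y + pi_Z + pi_W = 1.

Using the first 3 balance equations plus normalization, the linear system A*pi = b is:
  [-15/16, 1/16, 1/16, 9/16] . pi = 0
  [1/4, -15/16, 5/16, 3/16] . pi = 0
  [5/16, 1/8, -3/4, 3/16] . pi = 0
  [1, 1, 1, 1] . pi = 1

Solving yields:
  pi_X = 34/145
  pi_Y = 473/2320
  pi_Z = 101/464
  pi_W = 399/1160

Verification (pi * P):
  34/145*1/16 + 473/2320*1/16 + 101/464*1/16 + 399/1160*9/16 = 34/145 = pi_X  (ok)
  34/145*1/4 + 473/2320*1/16 + 101/464*5/16 + 399/1160*3/16 = 473/2320 = pi_Y  (ok)
  34/145*5/16 + 473/2320*1/8 + 101/464*1/4 + 399/1160*3/16 = 101/464 = pi_Z  (ok)
  34/145*3/8 + 473/2320*3/4 + 101/464*3/8 + 399/1160*1/16 = 399/1160 = pi_W  (ok)

Answer: 34/145 473/2320 101/464 399/1160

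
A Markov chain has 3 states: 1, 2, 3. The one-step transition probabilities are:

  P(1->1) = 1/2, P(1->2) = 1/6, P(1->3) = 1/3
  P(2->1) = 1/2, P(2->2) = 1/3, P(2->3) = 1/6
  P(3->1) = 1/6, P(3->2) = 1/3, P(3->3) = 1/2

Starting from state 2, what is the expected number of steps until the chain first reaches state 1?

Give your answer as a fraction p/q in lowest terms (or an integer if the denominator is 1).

Let h_i = expected steps to first reach 1 from state i.
Boundary: h_1 = 0.
First-step equations for the other states:
  h_2 = 1 + 1/2*h_1 + 1/3*h_2 + 1/6*h_3
  h_3 = 1 + 1/6*h_1 + 1/3*h_2 + 1/2*h_3

Substituting h_1 = 0 and rearranging gives the linear system (I - Q) h = 1:
  [2/3, -1/6] . (h_2, h_3) = 1
  [-1/3, 1/2] . (h_2, h_3) = 1

Solving yields:
  h_2 = 12/5
  h_3 = 18/5

Starting state is 2, so the expected hitting time is h_2 = 12/5.

Answer: 12/5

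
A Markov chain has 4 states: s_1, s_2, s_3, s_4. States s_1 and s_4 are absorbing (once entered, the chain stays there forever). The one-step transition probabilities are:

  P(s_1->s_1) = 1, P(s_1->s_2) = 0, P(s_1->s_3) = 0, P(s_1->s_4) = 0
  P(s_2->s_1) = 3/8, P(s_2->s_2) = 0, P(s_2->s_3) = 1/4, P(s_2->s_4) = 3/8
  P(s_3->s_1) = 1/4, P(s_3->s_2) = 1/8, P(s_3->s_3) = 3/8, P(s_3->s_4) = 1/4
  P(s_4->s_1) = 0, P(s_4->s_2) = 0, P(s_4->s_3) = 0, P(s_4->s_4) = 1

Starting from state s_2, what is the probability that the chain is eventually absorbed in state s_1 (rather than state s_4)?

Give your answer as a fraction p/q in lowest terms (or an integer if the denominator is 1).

Let a_i = P(absorbed in s_1 | start in state i).
Boundary conditions: a_s_1 = 1, a_s_4 = 0.
For each transient state i, a_i = sum_j P(i->j) * a_j:
  a_s_2 = 3/8*a_s_1 + 0*a_s_2 + 1/4*a_s_3 + 3/8*a_s_4
  a_s_3 = 1/4*a_s_1 + 1/8*a_s_2 + 3/8*a_s_3 + 1/4*a_s_4

Substituting a_s_1 = 1 and a_s_4 = 0, rearrange to (I - Q) a = r where r[i] = P(i -> s_1):
  [1, -1/4] . (a_s_2, a_s_3) = 3/8
  [-1/8, 5/8] . (a_s_2, a_s_3) = 1/4

Solving yields:
  a_s_2 = 1/2
  a_s_3 = 1/2

Starting state is s_2, so the absorption probability is a_s_2 = 1/2.

Answer: 1/2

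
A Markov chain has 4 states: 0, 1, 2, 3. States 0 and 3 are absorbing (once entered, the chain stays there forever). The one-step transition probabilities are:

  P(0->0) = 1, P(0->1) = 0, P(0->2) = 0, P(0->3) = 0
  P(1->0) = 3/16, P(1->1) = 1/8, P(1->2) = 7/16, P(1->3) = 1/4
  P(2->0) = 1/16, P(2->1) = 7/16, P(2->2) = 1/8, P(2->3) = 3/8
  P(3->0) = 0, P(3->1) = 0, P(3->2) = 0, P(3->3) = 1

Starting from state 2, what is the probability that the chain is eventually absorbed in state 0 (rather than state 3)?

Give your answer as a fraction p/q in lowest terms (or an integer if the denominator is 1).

Answer: 5/21

Derivation:
Let a_i = P(absorbed in 0 | start in state i).
Boundary conditions: a_0 = 1, a_3 = 0.
For each transient state i, a_i = sum_j P(i->j) * a_j:
  a_1 = 3/16*a_0 + 1/8*a_1 + 7/16*a_2 + 1/4*a_3
  a_2 = 1/16*a_0 + 7/16*a_1 + 1/8*a_2 + 3/8*a_3

Substituting a_0 = 1 and a_3 = 0, rearrange to (I - Q) a = r where r[i] = P(i -> 0):
  [7/8, -7/16] . (a_1, a_2) = 3/16
  [-7/16, 7/8] . (a_1, a_2) = 1/16

Solving yields:
  a_1 = 1/3
  a_2 = 5/21

Starting state is 2, so the absorption probability is a_2 = 5/21.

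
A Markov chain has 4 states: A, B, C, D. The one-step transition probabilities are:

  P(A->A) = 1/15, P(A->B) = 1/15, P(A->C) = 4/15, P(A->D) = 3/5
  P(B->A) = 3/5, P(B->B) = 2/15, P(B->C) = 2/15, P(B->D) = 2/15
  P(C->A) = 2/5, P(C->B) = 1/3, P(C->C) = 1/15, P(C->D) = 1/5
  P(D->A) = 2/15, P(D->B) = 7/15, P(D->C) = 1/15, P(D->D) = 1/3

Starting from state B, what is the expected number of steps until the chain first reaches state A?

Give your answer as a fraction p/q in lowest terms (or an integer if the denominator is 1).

Let h_i = expected steps to first reach A from state i.
Boundary: h_A = 0.
First-step equations for the other states:
  h_B = 1 + 3/5*h_A + 2/15*h_B + 2/15*h_C + 2/15*h_D
  h_C = 1 + 2/5*h_A + 1/3*h_B + 1/15*h_C + 1/5*h_D
  h_D = 1 + 2/15*h_A + 7/15*h_B + 1/15*h_C + 1/3*h_D

Substituting h_A = 0 and rearranging gives the linear system (I - Q) h = 1:
  [13/15, -2/15, -2/15] . (h_B, h_C, h_D) = 1
  [-1/3, 14/15, -1/5] . (h_B, h_C, h_D) = 1
  [-7/15, -1/15, 2/3] . (h_B, h_C, h_D) = 1

Solving yields:
  h_B = 2895/1433
  h_C = 3540/1433
  h_D = 4530/1433

Starting state is B, so the expected hitting time is h_B = 2895/1433.

Answer: 2895/1433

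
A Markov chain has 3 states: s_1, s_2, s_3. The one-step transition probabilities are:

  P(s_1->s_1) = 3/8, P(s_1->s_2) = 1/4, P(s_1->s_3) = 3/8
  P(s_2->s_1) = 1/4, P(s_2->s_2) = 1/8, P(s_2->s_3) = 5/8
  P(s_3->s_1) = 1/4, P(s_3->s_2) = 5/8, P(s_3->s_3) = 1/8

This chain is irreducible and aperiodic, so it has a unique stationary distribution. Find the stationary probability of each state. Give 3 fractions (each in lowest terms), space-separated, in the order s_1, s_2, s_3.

The stationary distribution satisfies pi = pi * P, i.e.:
  pi_s_1 = 3/8*pi_s_1 + 1/4*pi_s_2 + 1/4*pi_s_3
  pi_s_2 = 1/4*pi_s_1 + 1/8*pi_s_2 + 5/8*pi_s_3
  pi_s_3 = 3/8*pi_s_1 + 5/8*pi_s_2 + 1/8*pi_s_3
with normalization: pi_s_1 + pi_s_2 + pi_s_3 = 1.

Using the first 2 balance equations plus normalization, the linear system A*pi = b is:
  [-5/8, 1/4, 1/4] . pi = 0
  [1/4, -7/8, 5/8] . pi = 0
  [1, 1, 1] . pi = 1

Solving yields:
  pi_s_1 = 2/7
  pi_s_2 = 29/84
  pi_s_3 = 31/84

Verification (pi * P):
  2/7*3/8 + 29/84*1/4 + 31/84*1/4 = 2/7 = pi_s_1  (ok)
  2/7*1/4 + 29/84*1/8 + 31/84*5/8 = 29/84 = pi_s_2  (ok)
  2/7*3/8 + 29/84*5/8 + 31/84*1/8 = 31/84 = pi_s_3  (ok)

Answer: 2/7 29/84 31/84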